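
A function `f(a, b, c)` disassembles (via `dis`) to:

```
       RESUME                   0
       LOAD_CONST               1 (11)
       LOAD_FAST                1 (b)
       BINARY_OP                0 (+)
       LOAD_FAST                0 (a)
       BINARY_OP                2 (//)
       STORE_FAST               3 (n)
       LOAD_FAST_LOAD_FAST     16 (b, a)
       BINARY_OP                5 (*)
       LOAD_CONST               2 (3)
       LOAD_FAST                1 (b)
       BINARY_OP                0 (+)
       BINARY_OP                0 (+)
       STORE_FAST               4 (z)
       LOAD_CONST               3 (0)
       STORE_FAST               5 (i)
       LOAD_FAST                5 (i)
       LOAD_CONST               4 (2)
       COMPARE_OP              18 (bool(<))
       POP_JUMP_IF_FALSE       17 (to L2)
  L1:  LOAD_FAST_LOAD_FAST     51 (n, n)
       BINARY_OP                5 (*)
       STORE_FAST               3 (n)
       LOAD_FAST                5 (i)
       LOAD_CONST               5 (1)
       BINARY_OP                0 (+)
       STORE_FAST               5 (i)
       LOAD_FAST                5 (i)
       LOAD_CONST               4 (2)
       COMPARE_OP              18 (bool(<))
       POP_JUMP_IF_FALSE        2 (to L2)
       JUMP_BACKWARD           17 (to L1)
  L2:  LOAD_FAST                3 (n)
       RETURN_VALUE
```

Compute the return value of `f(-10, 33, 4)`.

LOAD_CONST → push 11. Stack: [11]
LOAD_FAST b → push 33. Stack: [11, 33]
BINARY_OP + → 11 + 33 = 44. Stack: [44]
LOAD_FAST a → push -10. Stack: [44, -10]
BINARY_OP // → 44 // -10 = -5. Stack: [-5]
STORE_FAST n → n=-5. Stack: []
LOAD_FAST_LOAD_FAST b,a → push 33,-10. Stack: [33, -10]
BINARY_OP * → 33 * -10 = -330. Stack: [-330]
LOAD_CONST → push 3. Stack: [-330, 3]
LOAD_FAST b → push 33. Stack: [-330, 3, 33]
BINARY_OP + → 3 + 33 = 36. Stack: [-330, 36]
BINARY_OP + → -330 + 36 = -294. Stack: [-294]
STORE_FAST z → z=-294. Stack: []
LOAD_CONST → push 0. Stack: [0]
STORE_FAST i → i=0. Stack: []
LOAD_FAST i → push 0. Stack: [0]
LOAD_CONST → push 2. Stack: [0, 2]
COMPARE_OP bool(<) → 0 vs 2 = True. Stack: [True]
POP_JUMP_IF_FALSE → pop True; no jump. Stack: []
LOAD_FAST_LOAD_FAST n,n → push -5,-5. Stack: [-5, -5]
BINARY_OP * → -5 * -5 = 25. Stack: [25]
STORE_FAST n → n=25. Stack: []
LOAD_FAST i → push 0. Stack: [0]
LOAD_CONST → push 1. Stack: [0, 1]
BINARY_OP + → 0 + 1 = 1. Stack: [1]
STORE_FAST i → i=1. Stack: []
LOAD_FAST i → push 1. Stack: [1]
LOAD_CONST → push 2. Stack: [1, 2]
COMPARE_OP bool(<) → 1 vs 2 = True. Stack: [True]
POP_JUMP_IF_FALSE → pop True; no jump. Stack: []
LOAD_FAST_LOAD_FAST n,n → push 25,25. Stack: [25, 25]
BINARY_OP * → 25 * 25 = 625. Stack: [625]
STORE_FAST n → n=625. Stack: []
LOAD_FAST i → push 1. Stack: [1]
LOAD_CONST → push 1. Stack: [1, 1]
BINARY_OP + → 1 + 1 = 2. Stack: [2]
STORE_FAST i → i=2. Stack: []
LOAD_FAST i → push 2. Stack: [2]
LOAD_CONST → push 2. Stack: [2, 2]
COMPARE_OP bool(<) → 2 vs 2 = False. Stack: [False]
POP_JUMP_IF_FALSE → pop False; jump. Stack: []
LOAD_FAST n → push 625. Stack: [625]
RETURN_VALUE → return 625.

625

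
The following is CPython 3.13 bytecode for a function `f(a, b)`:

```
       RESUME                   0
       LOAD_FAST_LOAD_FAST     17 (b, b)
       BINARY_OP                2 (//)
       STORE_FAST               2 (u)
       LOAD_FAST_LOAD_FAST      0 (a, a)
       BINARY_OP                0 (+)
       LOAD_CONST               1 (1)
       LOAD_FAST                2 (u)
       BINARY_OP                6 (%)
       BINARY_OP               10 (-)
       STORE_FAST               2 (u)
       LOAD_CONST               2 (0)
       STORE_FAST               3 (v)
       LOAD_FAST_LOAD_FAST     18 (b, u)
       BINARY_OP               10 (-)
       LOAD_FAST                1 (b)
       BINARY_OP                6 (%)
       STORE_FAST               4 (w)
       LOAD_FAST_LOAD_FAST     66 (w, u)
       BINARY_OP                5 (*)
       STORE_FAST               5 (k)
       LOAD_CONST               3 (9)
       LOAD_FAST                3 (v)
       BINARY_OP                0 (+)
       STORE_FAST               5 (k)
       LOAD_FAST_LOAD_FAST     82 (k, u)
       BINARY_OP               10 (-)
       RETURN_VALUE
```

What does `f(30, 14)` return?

LOAD_FAST_LOAD_FAST b,b → push 14,14. Stack: [14, 14]
BINARY_OP // → 14 // 14 = 1. Stack: [1]
STORE_FAST u → u=1. Stack: []
LOAD_FAST_LOAD_FAST a,a → push 30,30. Stack: [30, 30]
BINARY_OP + → 30 + 30 = 60. Stack: [60]
LOAD_CONST → push 1. Stack: [60, 1]
LOAD_FAST u → push 1. Stack: [60, 1, 1]
BINARY_OP % → 1 % 1 = 0. Stack: [60, 0]
BINARY_OP - → 60 - 0 = 60. Stack: [60]
STORE_FAST u → u=60. Stack: []
LOAD_CONST → push 0. Stack: [0]
STORE_FAST v → v=0. Stack: []
LOAD_FAST_LOAD_FAST b,u → push 14,60. Stack: [14, 60]
BINARY_OP - → 14 - 60 = -46. Stack: [-46]
LOAD_FAST b → push 14. Stack: [-46, 14]
BINARY_OP % → -46 % 14 = 10. Stack: [10]
STORE_FAST w → w=10. Stack: []
LOAD_FAST_LOAD_FAST w,u → push 10,60. Stack: [10, 60]
BINARY_OP * → 10 * 60 = 600. Stack: [600]
STORE_FAST k → k=600. Stack: []
LOAD_CONST → push 9. Stack: [9]
LOAD_FAST v → push 0. Stack: [9, 0]
BINARY_OP + → 9 + 0 = 9. Stack: [9]
STORE_FAST k → k=9. Stack: []
LOAD_FAST_LOAD_FAST k,u → push 9,60. Stack: [9, 60]
BINARY_OP - → 9 - 60 = -51. Stack: [-51]
RETURN_VALUE → return -51.

-51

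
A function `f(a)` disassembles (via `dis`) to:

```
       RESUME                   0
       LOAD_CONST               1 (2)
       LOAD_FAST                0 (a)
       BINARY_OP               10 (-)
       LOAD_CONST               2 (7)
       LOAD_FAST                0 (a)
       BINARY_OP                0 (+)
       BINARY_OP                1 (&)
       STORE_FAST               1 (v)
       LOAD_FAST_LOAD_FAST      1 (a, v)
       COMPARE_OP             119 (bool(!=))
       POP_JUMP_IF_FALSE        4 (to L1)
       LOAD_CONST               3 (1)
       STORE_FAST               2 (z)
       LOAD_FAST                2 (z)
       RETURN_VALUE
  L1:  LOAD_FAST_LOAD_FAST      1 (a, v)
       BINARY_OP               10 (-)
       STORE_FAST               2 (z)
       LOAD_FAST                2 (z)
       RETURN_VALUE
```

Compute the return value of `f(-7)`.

1

LOAD_CONST → push 2. Stack: [2]
LOAD_FAST a → push -7. Stack: [2, -7]
BINARY_OP - → 2 - -7 = 9. Stack: [9]
LOAD_CONST → push 7. Stack: [9, 7]
LOAD_FAST a → push -7. Stack: [9, 7, -7]
BINARY_OP + → 7 + -7 = 0. Stack: [9, 0]
BINARY_OP & → 9 & 0 = 0. Stack: [0]
STORE_FAST v → v=0. Stack: []
LOAD_FAST_LOAD_FAST a,v → push -7,0. Stack: [-7, 0]
COMPARE_OP bool(!=) → -7 vs 0 = True. Stack: [True]
POP_JUMP_IF_FALSE → pop True; no jump. Stack: []
LOAD_CONST → push 1. Stack: [1]
STORE_FAST z → z=1. Stack: []
LOAD_FAST z → push 1. Stack: [1]
RETURN_VALUE → return 1.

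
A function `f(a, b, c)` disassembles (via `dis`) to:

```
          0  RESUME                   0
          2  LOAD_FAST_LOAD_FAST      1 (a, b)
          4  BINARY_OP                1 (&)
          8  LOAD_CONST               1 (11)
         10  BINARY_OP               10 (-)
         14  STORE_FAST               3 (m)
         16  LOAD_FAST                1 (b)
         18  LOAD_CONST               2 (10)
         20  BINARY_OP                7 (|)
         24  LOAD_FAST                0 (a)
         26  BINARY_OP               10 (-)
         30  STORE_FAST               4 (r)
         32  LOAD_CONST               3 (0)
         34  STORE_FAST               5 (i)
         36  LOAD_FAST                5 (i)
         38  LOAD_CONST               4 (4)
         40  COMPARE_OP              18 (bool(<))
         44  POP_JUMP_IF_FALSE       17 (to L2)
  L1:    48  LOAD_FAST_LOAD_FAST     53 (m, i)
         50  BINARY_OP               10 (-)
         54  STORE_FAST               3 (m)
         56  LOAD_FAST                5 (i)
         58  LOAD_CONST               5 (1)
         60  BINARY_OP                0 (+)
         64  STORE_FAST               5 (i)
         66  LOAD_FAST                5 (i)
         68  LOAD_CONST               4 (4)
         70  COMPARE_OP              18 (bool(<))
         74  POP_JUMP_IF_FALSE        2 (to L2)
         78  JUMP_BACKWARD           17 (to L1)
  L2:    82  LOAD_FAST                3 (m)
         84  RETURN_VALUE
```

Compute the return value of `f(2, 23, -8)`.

-15

LOAD_FAST_LOAD_FAST a,b → push 2,23. Stack: [2, 23]
BINARY_OP & → 2 & 23 = 2. Stack: [2]
LOAD_CONST → push 11. Stack: [2, 11]
BINARY_OP - → 2 - 11 = -9. Stack: [-9]
STORE_FAST m → m=-9. Stack: []
LOAD_FAST b → push 23. Stack: [23]
LOAD_CONST → push 10. Stack: [23, 10]
BINARY_OP | → 23 | 10 = 31. Stack: [31]
LOAD_FAST a → push 2. Stack: [31, 2]
BINARY_OP - → 31 - 2 = 29. Stack: [29]
STORE_FAST r → r=29. Stack: []
LOAD_CONST → push 0. Stack: [0]
STORE_FAST i → i=0. Stack: []
LOAD_FAST i → push 0. Stack: [0]
LOAD_CONST → push 4. Stack: [0, 4]
COMPARE_OP bool(<) → 0 vs 4 = True. Stack: [True]
POP_JUMP_IF_FALSE → pop True; no jump. Stack: []
LOAD_FAST_LOAD_FAST m,i → push -9,0. Stack: [-9, 0]
BINARY_OP - → -9 - 0 = -9. Stack: [-9]
STORE_FAST m → m=-9. Stack: []
LOAD_FAST i → push 0. Stack: [0]
LOAD_CONST → push 1. Stack: [0, 1]
BINARY_OP + → 0 + 1 = 1. Stack: [1]
STORE_FAST i → i=1. Stack: []
LOAD_FAST i → push 1. Stack: [1]
LOAD_CONST → push 4. Stack: [1, 4]
COMPARE_OP bool(<) → 1 vs 4 = True. Stack: [True]
POP_JUMP_IF_FALSE → pop True; no jump. Stack: []
LOAD_FAST_LOAD_FAST m,i → push -9,1. Stack: [-9, 1]
BINARY_OP - → -9 - 1 = -10. Stack: [-10]
STORE_FAST m → m=-10. Stack: []
LOAD_FAST i → push 1. Stack: [1]
LOAD_CONST → push 1. Stack: [1, 1]
BINARY_OP + → 1 + 1 = 2. Stack: [2]
STORE_FAST i → i=2. Stack: []
LOAD_FAST i → push 2. Stack: [2]
LOAD_CONST → push 4. Stack: [2, 4]
COMPARE_OP bool(<) → 2 vs 4 = True. Stack: [True]
POP_JUMP_IF_FALSE → pop True; no jump. Stack: []
LOAD_FAST_LOAD_FAST m,i → push -10,2. Stack: [-10, 2]
BINARY_OP - → -10 - 2 = -12. Stack: [-12]
STORE_FAST m → m=-12. Stack: []
LOAD_FAST i → push 2. Stack: [2]
LOAD_CONST → push 1. Stack: [2, 1]
BINARY_OP + → 2 + 1 = 3. Stack: [3]
STORE_FAST i → i=3. Stack: []
LOAD_FAST i → push 3. Stack: [3]
LOAD_CONST → push 4. Stack: [3, 4]
COMPARE_OP bool(<) → 3 vs 4 = True. Stack: [True]
POP_JUMP_IF_FALSE → pop True; no jump. Stack: []
LOAD_FAST_LOAD_FAST m,i → push -12,3. Stack: [-12, 3]
BINARY_OP - → -12 - 3 = -15. Stack: [-15]
STORE_FAST m → m=-15. Stack: []
LOAD_FAST i → push 3. Stack: [3]
LOAD_CONST → push 1. Stack: [3, 1]
BINARY_OP + → 3 + 1 = 4. Stack: [4]
STORE_FAST i → i=4. Stack: []
LOAD_FAST i → push 4. Stack: [4]
LOAD_CONST → push 4. Stack: [4, 4]
COMPARE_OP bool(<) → 4 vs 4 = False. Stack: [False]
POP_JUMP_IF_FALSE → pop False; jump. Stack: []
LOAD_FAST m → push -15. Stack: [-15]
RETURN_VALUE → return -15.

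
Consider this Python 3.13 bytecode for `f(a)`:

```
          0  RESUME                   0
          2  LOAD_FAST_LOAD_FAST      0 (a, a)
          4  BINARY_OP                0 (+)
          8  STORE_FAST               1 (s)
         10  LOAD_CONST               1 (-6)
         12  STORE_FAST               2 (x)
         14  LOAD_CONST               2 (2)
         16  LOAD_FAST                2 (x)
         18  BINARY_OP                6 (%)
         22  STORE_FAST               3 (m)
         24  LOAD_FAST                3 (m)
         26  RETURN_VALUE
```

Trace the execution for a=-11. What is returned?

-4

LOAD_FAST_LOAD_FAST a,a → push -11,-11. Stack: [-11, -11]
BINARY_OP + → -11 + -11 = -22. Stack: [-22]
STORE_FAST s → s=-22. Stack: []
LOAD_CONST → push -6. Stack: [-6]
STORE_FAST x → x=-6. Stack: []
LOAD_CONST → push 2. Stack: [2]
LOAD_FAST x → push -6. Stack: [2, -6]
BINARY_OP % → 2 % -6 = -4. Stack: [-4]
STORE_FAST m → m=-4. Stack: []
LOAD_FAST m → push -4. Stack: [-4]
RETURN_VALUE → return -4.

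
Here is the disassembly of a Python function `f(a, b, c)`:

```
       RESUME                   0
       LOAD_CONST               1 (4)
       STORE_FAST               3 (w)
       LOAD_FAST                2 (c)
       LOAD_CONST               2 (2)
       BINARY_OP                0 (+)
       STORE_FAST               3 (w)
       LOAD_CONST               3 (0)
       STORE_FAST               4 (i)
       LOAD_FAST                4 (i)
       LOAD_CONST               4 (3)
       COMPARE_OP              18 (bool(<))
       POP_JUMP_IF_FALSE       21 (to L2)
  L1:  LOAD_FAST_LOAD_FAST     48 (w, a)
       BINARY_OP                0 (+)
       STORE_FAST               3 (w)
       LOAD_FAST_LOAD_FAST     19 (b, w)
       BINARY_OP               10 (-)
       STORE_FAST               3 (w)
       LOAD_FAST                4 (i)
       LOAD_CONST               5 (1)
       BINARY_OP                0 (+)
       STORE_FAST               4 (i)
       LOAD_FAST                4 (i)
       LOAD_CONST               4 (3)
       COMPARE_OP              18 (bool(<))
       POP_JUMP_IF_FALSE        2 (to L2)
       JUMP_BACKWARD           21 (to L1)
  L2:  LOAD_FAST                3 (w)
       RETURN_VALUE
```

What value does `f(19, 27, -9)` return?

LOAD_CONST → push 4. Stack: [4]
STORE_FAST w → w=4. Stack: []
LOAD_FAST c → push -9. Stack: [-9]
LOAD_CONST → push 2. Stack: [-9, 2]
BINARY_OP + → -9 + 2 = -7. Stack: [-7]
STORE_FAST w → w=-7. Stack: []
LOAD_CONST → push 0. Stack: [0]
STORE_FAST i → i=0. Stack: []
LOAD_FAST i → push 0. Stack: [0]
LOAD_CONST → push 3. Stack: [0, 3]
COMPARE_OP bool(<) → 0 vs 3 = True. Stack: [True]
POP_JUMP_IF_FALSE → pop True; no jump. Stack: []
LOAD_FAST_LOAD_FAST w,a → push -7,19. Stack: [-7, 19]
BINARY_OP + → -7 + 19 = 12. Stack: [12]
STORE_FAST w → w=12. Stack: []
LOAD_FAST_LOAD_FAST b,w → push 27,12. Stack: [27, 12]
BINARY_OP - → 27 - 12 = 15. Stack: [15]
STORE_FAST w → w=15. Stack: []
LOAD_FAST i → push 0. Stack: [0]
LOAD_CONST → push 1. Stack: [0, 1]
BINARY_OP + → 0 + 1 = 1. Stack: [1]
STORE_FAST i → i=1. Stack: []
LOAD_FAST i → push 1. Stack: [1]
LOAD_CONST → push 3. Stack: [1, 3]
COMPARE_OP bool(<) → 1 vs 3 = True. Stack: [True]
POP_JUMP_IF_FALSE → pop True; no jump. Stack: []
LOAD_FAST_LOAD_FAST w,a → push 15,19. Stack: [15, 19]
BINARY_OP + → 15 + 19 = 34. Stack: [34]
STORE_FAST w → w=34. Stack: []
LOAD_FAST_LOAD_FAST b,w → push 27,34. Stack: [27, 34]
BINARY_OP - → 27 - 34 = -7. Stack: [-7]
STORE_FAST w → w=-7. Stack: []
LOAD_FAST i → push 1. Stack: [1]
LOAD_CONST → push 1. Stack: [1, 1]
BINARY_OP + → 1 + 1 = 2. Stack: [2]
STORE_FAST i → i=2. Stack: []
LOAD_FAST i → push 2. Stack: [2]
LOAD_CONST → push 3. Stack: [2, 3]
COMPARE_OP bool(<) → 2 vs 3 = True. Stack: [True]
POP_JUMP_IF_FALSE → pop True; no jump. Stack: []
LOAD_FAST_LOAD_FAST w,a → push -7,19. Stack: [-7, 19]
BINARY_OP + → -7 + 19 = 12. Stack: [12]
STORE_FAST w → w=12. Stack: []
LOAD_FAST_LOAD_FAST b,w → push 27,12. Stack: [27, 12]
BINARY_OP - → 27 - 12 = 15. Stack: [15]
STORE_FAST w → w=15. Stack: []
LOAD_FAST i → push 2. Stack: [2]
LOAD_CONST → push 1. Stack: [2, 1]
BINARY_OP + → 2 + 1 = 3. Stack: [3]
STORE_FAST i → i=3. Stack: []
LOAD_FAST i → push 3. Stack: [3]
LOAD_CONST → push 3. Stack: [3, 3]
COMPARE_OP bool(<) → 3 vs 3 = False. Stack: [False]
POP_JUMP_IF_FALSE → pop False; jump. Stack: []
LOAD_FAST w → push 15. Stack: [15]
RETURN_VALUE → return 15.

15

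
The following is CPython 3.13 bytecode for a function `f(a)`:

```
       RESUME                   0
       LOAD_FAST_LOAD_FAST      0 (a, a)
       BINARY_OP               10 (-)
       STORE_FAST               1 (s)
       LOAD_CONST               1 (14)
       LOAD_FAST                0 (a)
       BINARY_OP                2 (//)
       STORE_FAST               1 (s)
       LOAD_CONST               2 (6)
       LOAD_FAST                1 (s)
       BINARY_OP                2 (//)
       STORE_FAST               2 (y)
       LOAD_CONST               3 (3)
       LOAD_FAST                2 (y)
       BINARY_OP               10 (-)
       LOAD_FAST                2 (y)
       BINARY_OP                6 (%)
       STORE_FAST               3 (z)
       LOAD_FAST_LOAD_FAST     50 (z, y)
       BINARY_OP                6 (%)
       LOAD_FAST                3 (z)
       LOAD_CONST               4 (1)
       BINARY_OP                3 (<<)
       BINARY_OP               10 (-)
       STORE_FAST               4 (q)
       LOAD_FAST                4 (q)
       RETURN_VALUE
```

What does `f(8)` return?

-3

LOAD_FAST_LOAD_FAST a,a → push 8,8. Stack: [8, 8]
BINARY_OP - → 8 - 8 = 0. Stack: [0]
STORE_FAST s → s=0. Stack: []
LOAD_CONST → push 14. Stack: [14]
LOAD_FAST a → push 8. Stack: [14, 8]
BINARY_OP // → 14 // 8 = 1. Stack: [1]
STORE_FAST s → s=1. Stack: []
LOAD_CONST → push 6. Stack: [6]
LOAD_FAST s → push 1. Stack: [6, 1]
BINARY_OP // → 6 // 1 = 6. Stack: [6]
STORE_FAST y → y=6. Stack: []
LOAD_CONST → push 3. Stack: [3]
LOAD_FAST y → push 6. Stack: [3, 6]
BINARY_OP - → 3 - 6 = -3. Stack: [-3]
LOAD_FAST y → push 6. Stack: [-3, 6]
BINARY_OP % → -3 % 6 = 3. Stack: [3]
STORE_FAST z → z=3. Stack: []
LOAD_FAST_LOAD_FAST z,y → push 3,6. Stack: [3, 6]
BINARY_OP % → 3 % 6 = 3. Stack: [3]
LOAD_FAST z → push 3. Stack: [3, 3]
LOAD_CONST → push 1. Stack: [3, 3, 1]
BINARY_OP << → 3 << 1 = 6. Stack: [3, 6]
BINARY_OP - → 3 - 6 = -3. Stack: [-3]
STORE_FAST q → q=-3. Stack: []
LOAD_FAST q → push -3. Stack: [-3]
RETURN_VALUE → return -3.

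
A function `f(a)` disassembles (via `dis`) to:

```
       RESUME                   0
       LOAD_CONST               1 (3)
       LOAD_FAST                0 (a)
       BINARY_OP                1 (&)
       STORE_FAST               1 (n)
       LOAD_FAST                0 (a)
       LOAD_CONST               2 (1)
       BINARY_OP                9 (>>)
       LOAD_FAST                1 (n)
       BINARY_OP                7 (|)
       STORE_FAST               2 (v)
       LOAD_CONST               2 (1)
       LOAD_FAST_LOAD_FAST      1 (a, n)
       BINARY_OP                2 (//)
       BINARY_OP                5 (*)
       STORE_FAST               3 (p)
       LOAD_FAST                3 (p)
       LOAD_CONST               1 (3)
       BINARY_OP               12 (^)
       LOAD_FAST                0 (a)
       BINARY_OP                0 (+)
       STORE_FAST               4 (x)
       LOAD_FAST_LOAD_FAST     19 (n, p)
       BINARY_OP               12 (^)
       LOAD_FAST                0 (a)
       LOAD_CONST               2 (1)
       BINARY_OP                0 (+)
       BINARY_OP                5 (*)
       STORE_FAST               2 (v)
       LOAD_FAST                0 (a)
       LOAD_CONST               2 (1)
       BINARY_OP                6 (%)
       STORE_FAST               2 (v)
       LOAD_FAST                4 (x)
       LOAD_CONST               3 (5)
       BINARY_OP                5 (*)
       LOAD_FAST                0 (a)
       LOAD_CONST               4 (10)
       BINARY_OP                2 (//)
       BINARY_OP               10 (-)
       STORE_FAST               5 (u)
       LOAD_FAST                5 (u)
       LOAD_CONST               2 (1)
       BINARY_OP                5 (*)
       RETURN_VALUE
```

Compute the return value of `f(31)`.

LOAD_CONST → push 3. Stack: [3]
LOAD_FAST a → push 31. Stack: [3, 31]
BINARY_OP & → 3 & 31 = 3. Stack: [3]
STORE_FAST n → n=3. Stack: []
LOAD_FAST a → push 31. Stack: [31]
LOAD_CONST → push 1. Stack: [31, 1]
BINARY_OP >> → 31 >> 1 = 15. Stack: [15]
LOAD_FAST n → push 3. Stack: [15, 3]
BINARY_OP | → 15 | 3 = 15. Stack: [15]
STORE_FAST v → v=15. Stack: []
LOAD_CONST → push 1. Stack: [1]
LOAD_FAST_LOAD_FAST a,n → push 31,3. Stack: [1, 31, 3]
BINARY_OP // → 31 // 3 = 10. Stack: [1, 10]
BINARY_OP * → 1 * 10 = 10. Stack: [10]
STORE_FAST p → p=10. Stack: []
LOAD_FAST p → push 10. Stack: [10]
LOAD_CONST → push 3. Stack: [10, 3]
BINARY_OP ^ → 10 ^ 3 = 9. Stack: [9]
LOAD_FAST a → push 31. Stack: [9, 31]
BINARY_OP + → 9 + 31 = 40. Stack: [40]
STORE_FAST x → x=40. Stack: []
LOAD_FAST_LOAD_FAST n,p → push 3,10. Stack: [3, 10]
BINARY_OP ^ → 3 ^ 10 = 9. Stack: [9]
LOAD_FAST a → push 31. Stack: [9, 31]
LOAD_CONST → push 1. Stack: [9, 31, 1]
BINARY_OP + → 31 + 1 = 32. Stack: [9, 32]
BINARY_OP * → 9 * 32 = 288. Stack: [288]
STORE_FAST v → v=288. Stack: []
LOAD_FAST a → push 31. Stack: [31]
LOAD_CONST → push 1. Stack: [31, 1]
BINARY_OP % → 31 % 1 = 0. Stack: [0]
STORE_FAST v → v=0. Stack: []
LOAD_FAST x → push 40. Stack: [40]
LOAD_CONST → push 5. Stack: [40, 5]
BINARY_OP * → 40 * 5 = 200. Stack: [200]
LOAD_FAST a → push 31. Stack: [200, 31]
LOAD_CONST → push 10. Stack: [200, 31, 10]
BINARY_OP // → 31 // 10 = 3. Stack: [200, 3]
BINARY_OP - → 200 - 3 = 197. Stack: [197]
STORE_FAST u → u=197. Stack: []
LOAD_FAST u → push 197. Stack: [197]
LOAD_CONST → push 1. Stack: [197, 1]
BINARY_OP * → 197 * 1 = 197. Stack: [197]
RETURN_VALUE → return 197.

197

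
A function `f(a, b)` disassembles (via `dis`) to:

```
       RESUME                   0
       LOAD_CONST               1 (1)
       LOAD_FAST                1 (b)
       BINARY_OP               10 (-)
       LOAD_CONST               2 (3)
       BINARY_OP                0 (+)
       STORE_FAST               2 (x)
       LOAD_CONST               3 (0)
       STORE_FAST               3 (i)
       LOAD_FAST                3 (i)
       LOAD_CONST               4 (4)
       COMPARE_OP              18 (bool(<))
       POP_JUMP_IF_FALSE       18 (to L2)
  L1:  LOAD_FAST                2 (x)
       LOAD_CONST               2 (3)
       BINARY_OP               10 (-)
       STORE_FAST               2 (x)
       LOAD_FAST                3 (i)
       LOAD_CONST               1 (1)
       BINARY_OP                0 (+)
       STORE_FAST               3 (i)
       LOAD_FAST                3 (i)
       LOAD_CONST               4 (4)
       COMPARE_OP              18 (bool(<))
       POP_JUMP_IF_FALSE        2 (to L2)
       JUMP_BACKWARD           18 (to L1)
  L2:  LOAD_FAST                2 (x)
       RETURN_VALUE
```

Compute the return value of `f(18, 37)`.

-45

LOAD_CONST → push 1. Stack: [1]
LOAD_FAST b → push 37. Stack: [1, 37]
BINARY_OP - → 1 - 37 = -36. Stack: [-36]
LOAD_CONST → push 3. Stack: [-36, 3]
BINARY_OP + → -36 + 3 = -33. Stack: [-33]
STORE_FAST x → x=-33. Stack: []
LOAD_CONST → push 0. Stack: [0]
STORE_FAST i → i=0. Stack: []
LOAD_FAST i → push 0. Stack: [0]
LOAD_CONST → push 4. Stack: [0, 4]
COMPARE_OP bool(<) → 0 vs 4 = True. Stack: [True]
POP_JUMP_IF_FALSE → pop True; no jump. Stack: []
LOAD_FAST x → push -33. Stack: [-33]
LOAD_CONST → push 3. Stack: [-33, 3]
BINARY_OP - → -33 - 3 = -36. Stack: [-36]
STORE_FAST x → x=-36. Stack: []
LOAD_FAST i → push 0. Stack: [0]
LOAD_CONST → push 1. Stack: [0, 1]
BINARY_OP + → 0 + 1 = 1. Stack: [1]
STORE_FAST i → i=1. Stack: []
LOAD_FAST i → push 1. Stack: [1]
LOAD_CONST → push 4. Stack: [1, 4]
COMPARE_OP bool(<) → 1 vs 4 = True. Stack: [True]
POP_JUMP_IF_FALSE → pop True; no jump. Stack: []
LOAD_FAST x → push -36. Stack: [-36]
LOAD_CONST → push 3. Stack: [-36, 3]
BINARY_OP - → -36 - 3 = -39. Stack: [-39]
STORE_FAST x → x=-39. Stack: []
LOAD_FAST i → push 1. Stack: [1]
LOAD_CONST → push 1. Stack: [1, 1]
BINARY_OP + → 1 + 1 = 2. Stack: [2]
STORE_FAST i → i=2. Stack: []
LOAD_FAST i → push 2. Stack: [2]
LOAD_CONST → push 4. Stack: [2, 4]
COMPARE_OP bool(<) → 2 vs 4 = True. Stack: [True]
POP_JUMP_IF_FALSE → pop True; no jump. Stack: []
LOAD_FAST x → push -39. Stack: [-39]
LOAD_CONST → push 3. Stack: [-39, 3]
BINARY_OP - → -39 - 3 = -42. Stack: [-42]
STORE_FAST x → x=-42. Stack: []
LOAD_FAST i → push 2. Stack: [2]
LOAD_CONST → push 1. Stack: [2, 1]
BINARY_OP + → 2 + 1 = 3. Stack: [3]
STORE_FAST i → i=3. Stack: []
LOAD_FAST i → push 3. Stack: [3]
LOAD_CONST → push 4. Stack: [3, 4]
COMPARE_OP bool(<) → 3 vs 4 = True. Stack: [True]
POP_JUMP_IF_FALSE → pop True; no jump. Stack: []
LOAD_FAST x → push -42. Stack: [-42]
LOAD_CONST → push 3. Stack: [-42, 3]
BINARY_OP - → -42 - 3 = -45. Stack: [-45]
STORE_FAST x → x=-45. Stack: []
LOAD_FAST i → push 3. Stack: [3]
LOAD_CONST → push 1. Stack: [3, 1]
BINARY_OP + → 3 + 1 = 4. Stack: [4]
STORE_FAST i → i=4. Stack: []
LOAD_FAST i → push 4. Stack: [4]
LOAD_CONST → push 4. Stack: [4, 4]
COMPARE_OP bool(<) → 4 vs 4 = False. Stack: [False]
POP_JUMP_IF_FALSE → pop False; jump. Stack: []
LOAD_FAST x → push -45. Stack: [-45]
RETURN_VALUE → return -45.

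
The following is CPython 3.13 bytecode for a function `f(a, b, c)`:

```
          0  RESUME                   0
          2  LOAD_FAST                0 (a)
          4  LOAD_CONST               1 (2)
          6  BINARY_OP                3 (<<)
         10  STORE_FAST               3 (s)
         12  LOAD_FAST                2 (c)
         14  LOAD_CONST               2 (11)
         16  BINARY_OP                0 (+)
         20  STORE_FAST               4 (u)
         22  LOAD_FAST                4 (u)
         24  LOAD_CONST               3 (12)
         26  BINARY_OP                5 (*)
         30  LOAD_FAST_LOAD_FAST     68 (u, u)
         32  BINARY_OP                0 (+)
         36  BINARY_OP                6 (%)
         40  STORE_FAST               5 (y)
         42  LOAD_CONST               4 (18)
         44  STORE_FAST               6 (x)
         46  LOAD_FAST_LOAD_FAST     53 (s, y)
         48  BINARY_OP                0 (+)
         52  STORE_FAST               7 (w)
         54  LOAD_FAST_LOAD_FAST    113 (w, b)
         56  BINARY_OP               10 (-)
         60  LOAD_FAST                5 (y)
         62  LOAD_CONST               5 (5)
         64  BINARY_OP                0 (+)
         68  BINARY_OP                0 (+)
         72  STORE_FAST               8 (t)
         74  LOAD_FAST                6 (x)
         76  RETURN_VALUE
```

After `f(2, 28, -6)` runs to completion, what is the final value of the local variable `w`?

LOAD_FAST a → push 2. Stack: [2]
LOAD_CONST → push 2. Stack: [2, 2]
BINARY_OP << → 2 << 2 = 8. Stack: [8]
STORE_FAST s → s=8. Stack: []
LOAD_FAST c → push -6. Stack: [-6]
LOAD_CONST → push 11. Stack: [-6, 11]
BINARY_OP + → -6 + 11 = 5. Stack: [5]
STORE_FAST u → u=5. Stack: []
LOAD_FAST u → push 5. Stack: [5]
LOAD_CONST → push 12. Stack: [5, 12]
BINARY_OP * → 5 * 12 = 60. Stack: [60]
LOAD_FAST_LOAD_FAST u,u → push 5,5. Stack: [60, 5, 5]
BINARY_OP + → 5 + 5 = 10. Stack: [60, 10]
BINARY_OP % → 60 % 10 = 0. Stack: [0]
STORE_FAST y → y=0. Stack: []
LOAD_CONST → push 18. Stack: [18]
STORE_FAST x → x=18. Stack: []
LOAD_FAST_LOAD_FAST s,y → push 8,0. Stack: [8, 0]
BINARY_OP + → 8 + 0 = 8. Stack: [8]
STORE_FAST w → w=8. Stack: []
LOAD_FAST_LOAD_FAST w,b → push 8,28. Stack: [8, 28]
BINARY_OP - → 8 - 28 = -20. Stack: [-20]
LOAD_FAST y → push 0. Stack: [-20, 0]
LOAD_CONST → push 5. Stack: [-20, 0, 5]
BINARY_OP + → 0 + 5 = 5. Stack: [-20, 5]
BINARY_OP + → -20 + 5 = -15. Stack: [-15]
STORE_FAST t → t=-15. Stack: []
LOAD_FAST x → push 18. Stack: [18]
RETURN_VALUE → return 18.

8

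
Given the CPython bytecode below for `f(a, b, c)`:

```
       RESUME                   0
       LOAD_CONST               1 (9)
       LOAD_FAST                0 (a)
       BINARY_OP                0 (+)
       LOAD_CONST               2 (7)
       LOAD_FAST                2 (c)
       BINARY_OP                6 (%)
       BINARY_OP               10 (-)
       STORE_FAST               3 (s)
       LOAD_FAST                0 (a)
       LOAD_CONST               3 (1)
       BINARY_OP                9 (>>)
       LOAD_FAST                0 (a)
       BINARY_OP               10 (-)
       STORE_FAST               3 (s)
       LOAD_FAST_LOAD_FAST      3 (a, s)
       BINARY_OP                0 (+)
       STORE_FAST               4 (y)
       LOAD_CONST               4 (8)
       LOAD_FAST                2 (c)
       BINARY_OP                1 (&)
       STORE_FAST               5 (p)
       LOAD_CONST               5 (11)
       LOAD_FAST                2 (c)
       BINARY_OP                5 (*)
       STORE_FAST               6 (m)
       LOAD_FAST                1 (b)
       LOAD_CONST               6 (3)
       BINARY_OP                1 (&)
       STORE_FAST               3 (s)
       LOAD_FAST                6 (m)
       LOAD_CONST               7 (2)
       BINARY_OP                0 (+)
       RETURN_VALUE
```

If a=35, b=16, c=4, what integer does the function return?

LOAD_CONST → push 9. Stack: [9]
LOAD_FAST a → push 35. Stack: [9, 35]
BINARY_OP + → 9 + 35 = 44. Stack: [44]
LOAD_CONST → push 7. Stack: [44, 7]
LOAD_FAST c → push 4. Stack: [44, 7, 4]
BINARY_OP % → 7 % 4 = 3. Stack: [44, 3]
BINARY_OP - → 44 - 3 = 41. Stack: [41]
STORE_FAST s → s=41. Stack: []
LOAD_FAST a → push 35. Stack: [35]
LOAD_CONST → push 1. Stack: [35, 1]
BINARY_OP >> → 35 >> 1 = 17. Stack: [17]
LOAD_FAST a → push 35. Stack: [17, 35]
BINARY_OP - → 17 - 35 = -18. Stack: [-18]
STORE_FAST s → s=-18. Stack: []
LOAD_FAST_LOAD_FAST a,s → push 35,-18. Stack: [35, -18]
BINARY_OP + → 35 + -18 = 17. Stack: [17]
STORE_FAST y → y=17. Stack: []
LOAD_CONST → push 8. Stack: [8]
LOAD_FAST c → push 4. Stack: [8, 4]
BINARY_OP & → 8 & 4 = 0. Stack: [0]
STORE_FAST p → p=0. Stack: []
LOAD_CONST → push 11. Stack: [11]
LOAD_FAST c → push 4. Stack: [11, 4]
BINARY_OP * → 11 * 4 = 44. Stack: [44]
STORE_FAST m → m=44. Stack: []
LOAD_FAST b → push 16. Stack: [16]
LOAD_CONST → push 3. Stack: [16, 3]
BINARY_OP & → 16 & 3 = 0. Stack: [0]
STORE_FAST s → s=0. Stack: []
LOAD_FAST m → push 44. Stack: [44]
LOAD_CONST → push 2. Stack: [44, 2]
BINARY_OP + → 44 + 2 = 46. Stack: [46]
RETURN_VALUE → return 46.

46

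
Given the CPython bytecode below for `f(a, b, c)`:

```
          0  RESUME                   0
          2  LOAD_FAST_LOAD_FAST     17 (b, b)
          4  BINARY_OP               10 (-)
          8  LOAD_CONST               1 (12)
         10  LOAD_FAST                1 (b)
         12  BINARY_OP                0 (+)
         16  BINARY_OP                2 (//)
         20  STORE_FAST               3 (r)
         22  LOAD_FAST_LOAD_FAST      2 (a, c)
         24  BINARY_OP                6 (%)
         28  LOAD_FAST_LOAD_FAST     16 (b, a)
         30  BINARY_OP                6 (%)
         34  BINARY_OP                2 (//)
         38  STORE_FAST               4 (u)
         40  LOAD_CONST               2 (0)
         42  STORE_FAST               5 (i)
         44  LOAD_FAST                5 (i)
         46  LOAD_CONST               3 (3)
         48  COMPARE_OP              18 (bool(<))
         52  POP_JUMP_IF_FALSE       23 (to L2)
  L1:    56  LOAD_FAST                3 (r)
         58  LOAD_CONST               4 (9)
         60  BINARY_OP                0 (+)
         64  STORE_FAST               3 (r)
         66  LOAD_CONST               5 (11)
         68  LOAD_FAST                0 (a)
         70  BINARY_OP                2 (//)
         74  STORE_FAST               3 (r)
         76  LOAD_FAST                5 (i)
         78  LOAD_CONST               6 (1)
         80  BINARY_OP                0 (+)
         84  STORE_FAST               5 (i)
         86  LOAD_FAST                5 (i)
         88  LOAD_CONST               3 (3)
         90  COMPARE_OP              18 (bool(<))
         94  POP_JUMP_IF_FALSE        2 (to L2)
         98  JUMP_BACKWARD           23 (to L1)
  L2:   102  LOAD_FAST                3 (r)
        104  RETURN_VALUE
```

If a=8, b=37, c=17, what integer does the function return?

LOAD_FAST_LOAD_FAST b,b → push 37,37
BINARY_OP - → 37 - 37 = 0
LOAD_CONST → push 12
LOAD_FAST b → push 37
BINARY_OP + → 12 + 37 = 49
BINARY_OP // → 0 // 49 = 0
STORE_FAST r → r=0
LOAD_FAST_LOAD_FAST a,c → push 8,17
BINARY_OP % → 8 % 17 = 8
LOAD_FAST_LOAD_FAST b,a → push 37,8
BINARY_OP % → 37 % 8 = 5
BINARY_OP // → 8 // 5 = 1
STORE_FAST u → u=1
LOAD_CONST → push 0
STORE_FAST i → i=0
LOAD_FAST i → push 0
LOAD_CONST → push 3
COMPARE_OP bool(<) → 0 vs 3 = True
POP_JUMP_IF_FALSE → pop True; no jump
LOAD_FAST r → push 0
LOAD_CONST → push 9
BINARY_OP + → 0 + 9 = 9
STORE_FAST r → r=9
LOAD_CONST → push 11
LOAD_FAST a → push 8
BINARY_OP // → 11 // 8 = 1
STORE_FAST r → r=1
LOAD_FAST i → push 0
LOAD_CONST → push 1
BINARY_OP + → 0 + 1 = 1
STORE_FAST i → i=1
LOAD_FAST i → push 1
LOAD_CONST → push 3
COMPARE_OP bool(<) → 1 vs 3 = True
POP_JUMP_IF_FALSE → pop True; no jump
LOAD_FAST r → push 1
LOAD_CONST → push 9
BINARY_OP + → 1 + 9 = 10
STORE_FAST r → r=10
LOAD_CONST → push 11
LOAD_FAST a → push 8
BINARY_OP // → 11 // 8 = 1
STORE_FAST r → r=1
LOAD_FAST i → push 1
LOAD_CONST → push 1
BINARY_OP + → 1 + 1 = 2
STORE_FAST i → i=2
LOAD_FAST i → push 2
LOAD_CONST → push 3
COMPARE_OP bool(<) → 2 vs 3 = True
POP_JUMP_IF_FALSE → pop True; no jump
LOAD_FAST r → push 1
LOAD_CONST → push 9
BINARY_OP + → 1 + 9 = 10
STORE_FAST r → r=10
LOAD_CONST → push 11
LOAD_FAST a → push 8
BINARY_OP // → 11 // 8 = 1
STORE_FAST r → r=1
LOAD_FAST i → push 2
LOAD_CONST → push 1
BINARY_OP + → 2 + 1 = 3
STORE_FAST i → i=3
LOAD_FAST i → push 3
LOAD_CONST → push 3
COMPARE_OP bool(<) → 3 vs 3 = False
POP_JUMP_IF_FALSE → pop False; jump
LOAD_FAST r → push 1
RETURN_VALUE → return 1.

1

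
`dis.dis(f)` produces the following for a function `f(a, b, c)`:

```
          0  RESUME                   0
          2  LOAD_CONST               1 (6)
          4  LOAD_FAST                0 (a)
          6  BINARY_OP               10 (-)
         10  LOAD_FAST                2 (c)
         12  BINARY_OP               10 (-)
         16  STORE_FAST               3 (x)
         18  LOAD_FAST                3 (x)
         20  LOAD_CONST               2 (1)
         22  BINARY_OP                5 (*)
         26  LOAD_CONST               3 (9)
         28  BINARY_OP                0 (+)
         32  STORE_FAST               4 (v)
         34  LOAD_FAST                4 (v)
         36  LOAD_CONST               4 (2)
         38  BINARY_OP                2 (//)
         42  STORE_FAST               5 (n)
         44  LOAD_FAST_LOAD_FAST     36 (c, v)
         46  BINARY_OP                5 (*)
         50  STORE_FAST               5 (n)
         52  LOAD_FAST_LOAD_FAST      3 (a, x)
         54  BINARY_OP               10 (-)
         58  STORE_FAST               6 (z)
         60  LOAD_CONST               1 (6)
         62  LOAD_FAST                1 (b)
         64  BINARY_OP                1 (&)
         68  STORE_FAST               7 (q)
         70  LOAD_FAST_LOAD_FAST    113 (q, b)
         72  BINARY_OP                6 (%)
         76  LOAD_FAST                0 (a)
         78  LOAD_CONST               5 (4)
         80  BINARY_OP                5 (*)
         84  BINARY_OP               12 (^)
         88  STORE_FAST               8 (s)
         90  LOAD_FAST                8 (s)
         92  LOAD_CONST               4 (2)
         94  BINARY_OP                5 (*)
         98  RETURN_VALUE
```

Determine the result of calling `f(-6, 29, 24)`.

LOAD_CONST → push 6. Stack: [6]
LOAD_FAST a → push -6. Stack: [6, -6]
BINARY_OP - → 6 - -6 = 12. Stack: [12]
LOAD_FAST c → push 24. Stack: [12, 24]
BINARY_OP - → 12 - 24 = -12. Stack: [-12]
STORE_FAST x → x=-12. Stack: []
LOAD_FAST x → push -12. Stack: [-12]
LOAD_CONST → push 1. Stack: [-12, 1]
BINARY_OP * → -12 * 1 = -12. Stack: [-12]
LOAD_CONST → push 9. Stack: [-12, 9]
BINARY_OP + → -12 + 9 = -3. Stack: [-3]
STORE_FAST v → v=-3. Stack: []
LOAD_FAST v → push -3. Stack: [-3]
LOAD_CONST → push 2. Stack: [-3, 2]
BINARY_OP // → -3 // 2 = -2. Stack: [-2]
STORE_FAST n → n=-2. Stack: []
LOAD_FAST_LOAD_FAST c,v → push 24,-3. Stack: [24, -3]
BINARY_OP * → 24 * -3 = -72. Stack: [-72]
STORE_FAST n → n=-72. Stack: []
LOAD_FAST_LOAD_FAST a,x → push -6,-12. Stack: [-6, -12]
BINARY_OP - → -6 - -12 = 6. Stack: [6]
STORE_FAST z → z=6. Stack: []
LOAD_CONST → push 6. Stack: [6]
LOAD_FAST b → push 29. Stack: [6, 29]
BINARY_OP & → 6 & 29 = 4. Stack: [4]
STORE_FAST q → q=4. Stack: []
LOAD_FAST_LOAD_FAST q,b → push 4,29. Stack: [4, 29]
BINARY_OP % → 4 % 29 = 4. Stack: [4]
LOAD_FAST a → push -6. Stack: [4, -6]
LOAD_CONST → push 4. Stack: [4, -6, 4]
BINARY_OP * → -6 * 4 = -24. Stack: [4, -24]
BINARY_OP ^ → 4 ^ -24 = -20. Stack: [-20]
STORE_FAST s → s=-20. Stack: []
LOAD_FAST s → push -20. Stack: [-20]
LOAD_CONST → push 2. Stack: [-20, 2]
BINARY_OP * → -20 * 2 = -40. Stack: [-40]
RETURN_VALUE → return -40.

-40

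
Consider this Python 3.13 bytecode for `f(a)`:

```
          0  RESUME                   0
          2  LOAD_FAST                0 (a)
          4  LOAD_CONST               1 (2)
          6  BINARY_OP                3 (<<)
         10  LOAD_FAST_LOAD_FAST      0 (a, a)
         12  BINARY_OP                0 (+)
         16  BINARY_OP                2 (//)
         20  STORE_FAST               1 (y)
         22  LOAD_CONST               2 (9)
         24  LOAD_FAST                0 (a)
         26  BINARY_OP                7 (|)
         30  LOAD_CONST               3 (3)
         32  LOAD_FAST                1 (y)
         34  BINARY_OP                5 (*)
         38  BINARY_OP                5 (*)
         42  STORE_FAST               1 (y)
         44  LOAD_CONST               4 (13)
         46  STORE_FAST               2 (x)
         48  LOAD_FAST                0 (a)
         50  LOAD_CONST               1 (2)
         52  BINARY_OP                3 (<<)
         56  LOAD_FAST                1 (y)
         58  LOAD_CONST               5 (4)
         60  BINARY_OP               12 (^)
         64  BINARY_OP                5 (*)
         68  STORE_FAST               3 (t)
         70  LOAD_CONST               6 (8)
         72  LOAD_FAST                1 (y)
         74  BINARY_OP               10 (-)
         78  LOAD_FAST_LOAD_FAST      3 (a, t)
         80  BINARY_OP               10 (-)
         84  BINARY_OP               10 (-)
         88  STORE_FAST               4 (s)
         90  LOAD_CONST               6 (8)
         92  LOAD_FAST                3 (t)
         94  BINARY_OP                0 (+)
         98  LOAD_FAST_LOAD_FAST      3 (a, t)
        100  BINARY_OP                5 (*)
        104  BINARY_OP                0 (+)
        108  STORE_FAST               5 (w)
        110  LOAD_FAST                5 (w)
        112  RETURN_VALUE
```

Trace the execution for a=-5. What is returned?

-2072

LOAD_FAST a → push -5. Stack: [-5]
LOAD_CONST → push 2. Stack: [-5, 2]
BINARY_OP << → -5 << 2 = -20. Stack: [-20]
LOAD_FAST_LOAD_FAST a,a → push -5,-5. Stack: [-20, -5, -5]
BINARY_OP + → -5 + -5 = -10. Stack: [-20, -10]
BINARY_OP // → -20 // -10 = 2. Stack: [2]
STORE_FAST y → y=2. Stack: []
LOAD_CONST → push 9. Stack: [9]
LOAD_FAST a → push -5. Stack: [9, -5]
BINARY_OP | → 9 | -5 = -5. Stack: [-5]
LOAD_CONST → push 3. Stack: [-5, 3]
LOAD_FAST y → push 2. Stack: [-5, 3, 2]
BINARY_OP * → 3 * 2 = 6. Stack: [-5, 6]
BINARY_OP * → -5 * 6 = -30. Stack: [-30]
STORE_FAST y → y=-30. Stack: []
LOAD_CONST → push 13. Stack: [13]
STORE_FAST x → x=13. Stack: []
LOAD_FAST a → push -5. Stack: [-5]
LOAD_CONST → push 2. Stack: [-5, 2]
BINARY_OP << → -5 << 2 = -20. Stack: [-20]
LOAD_FAST y → push -30. Stack: [-20, -30]
LOAD_CONST → push 4. Stack: [-20, -30, 4]
BINARY_OP ^ → -30 ^ 4 = -26. Stack: [-20, -26]
BINARY_OP * → -20 * -26 = 520. Stack: [520]
STORE_FAST t → t=520. Stack: []
LOAD_CONST → push 8. Stack: [8]
LOAD_FAST y → push -30. Stack: [8, -30]
BINARY_OP - → 8 - -30 = 38. Stack: [38]
LOAD_FAST_LOAD_FAST a,t → push -5,520. Stack: [38, -5, 520]
BINARY_OP - → -5 - 520 = -525. Stack: [38, -525]
BINARY_OP - → 38 - -525 = 563. Stack: [563]
STORE_FAST s → s=563. Stack: []
LOAD_CONST → push 8. Stack: [8]
LOAD_FAST t → push 520. Stack: [8, 520]
BINARY_OP + → 8 + 520 = 528. Stack: [528]
LOAD_FAST_LOAD_FAST a,t → push -5,520. Stack: [528, -5, 520]
BINARY_OP * → -5 * 520 = -2600. Stack: [528, -2600]
BINARY_OP + → 528 + -2600 = -2072. Stack: [-2072]
STORE_FAST w → w=-2072. Stack: []
LOAD_FAST w → push -2072. Stack: [-2072]
RETURN_VALUE → return -2072.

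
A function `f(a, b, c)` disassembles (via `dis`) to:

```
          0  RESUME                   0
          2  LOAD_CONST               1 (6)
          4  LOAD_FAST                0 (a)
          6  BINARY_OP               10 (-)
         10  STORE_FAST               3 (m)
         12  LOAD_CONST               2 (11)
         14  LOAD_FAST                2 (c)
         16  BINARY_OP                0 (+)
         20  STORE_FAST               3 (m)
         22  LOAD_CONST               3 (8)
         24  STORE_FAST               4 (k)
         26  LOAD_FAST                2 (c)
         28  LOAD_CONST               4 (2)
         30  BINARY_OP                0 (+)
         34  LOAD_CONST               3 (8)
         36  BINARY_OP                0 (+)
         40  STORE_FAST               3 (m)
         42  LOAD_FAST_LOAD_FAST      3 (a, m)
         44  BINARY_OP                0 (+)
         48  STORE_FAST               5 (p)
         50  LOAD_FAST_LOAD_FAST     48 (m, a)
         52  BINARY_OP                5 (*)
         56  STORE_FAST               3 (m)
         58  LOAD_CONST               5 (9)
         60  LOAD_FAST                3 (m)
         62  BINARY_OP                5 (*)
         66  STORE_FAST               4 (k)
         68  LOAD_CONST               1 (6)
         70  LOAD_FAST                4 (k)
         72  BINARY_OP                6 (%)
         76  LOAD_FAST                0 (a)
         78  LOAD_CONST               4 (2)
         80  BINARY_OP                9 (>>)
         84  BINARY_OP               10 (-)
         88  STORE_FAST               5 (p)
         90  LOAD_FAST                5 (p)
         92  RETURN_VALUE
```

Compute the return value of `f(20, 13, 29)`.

1

LOAD_CONST → push 6. Stack: [6]
LOAD_FAST a → push 20. Stack: [6, 20]
BINARY_OP - → 6 - 20 = -14. Stack: [-14]
STORE_FAST m → m=-14. Stack: []
LOAD_CONST → push 11. Stack: [11]
LOAD_FAST c → push 29. Stack: [11, 29]
BINARY_OP + → 11 + 29 = 40. Stack: [40]
STORE_FAST m → m=40. Stack: []
LOAD_CONST → push 8. Stack: [8]
STORE_FAST k → k=8. Stack: []
LOAD_FAST c → push 29. Stack: [29]
LOAD_CONST → push 2. Stack: [29, 2]
BINARY_OP + → 29 + 2 = 31. Stack: [31]
LOAD_CONST → push 8. Stack: [31, 8]
BINARY_OP + → 31 + 8 = 39. Stack: [39]
STORE_FAST m → m=39. Stack: []
LOAD_FAST_LOAD_FAST a,m → push 20,39. Stack: [20, 39]
BINARY_OP + → 20 + 39 = 59. Stack: [59]
STORE_FAST p → p=59. Stack: []
LOAD_FAST_LOAD_FAST m,a → push 39,20. Stack: [39, 20]
BINARY_OP * → 39 * 20 = 780. Stack: [780]
STORE_FAST m → m=780. Stack: []
LOAD_CONST → push 9. Stack: [9]
LOAD_FAST m → push 780. Stack: [9, 780]
BINARY_OP * → 9 * 780 = 7020. Stack: [7020]
STORE_FAST k → k=7020. Stack: []
LOAD_CONST → push 6. Stack: [6]
LOAD_FAST k → push 7020. Stack: [6, 7020]
BINARY_OP % → 6 % 7020 = 6. Stack: [6]
LOAD_FAST a → push 20. Stack: [6, 20]
LOAD_CONST → push 2. Stack: [6, 20, 2]
BINARY_OP >> → 20 >> 2 = 5. Stack: [6, 5]
BINARY_OP - → 6 - 5 = 1. Stack: [1]
STORE_FAST p → p=1. Stack: []
LOAD_FAST p → push 1. Stack: [1]
RETURN_VALUE → return 1.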